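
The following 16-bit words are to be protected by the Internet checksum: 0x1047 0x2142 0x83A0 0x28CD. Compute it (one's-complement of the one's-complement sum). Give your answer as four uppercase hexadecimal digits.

2209

One's-complement addition (fold any carry out of bit 15 back into bit 0):
  0x1047 + 0x2142 = 0x03189
  0x3189 + 0x83A0 = 0x0B529
  0xB529 + 0x28CD = 0x0DDF6
One's-complement sum = 0xDDF6.
Checksum = ~0xDDF6 & 0xFFFF = 0x2209.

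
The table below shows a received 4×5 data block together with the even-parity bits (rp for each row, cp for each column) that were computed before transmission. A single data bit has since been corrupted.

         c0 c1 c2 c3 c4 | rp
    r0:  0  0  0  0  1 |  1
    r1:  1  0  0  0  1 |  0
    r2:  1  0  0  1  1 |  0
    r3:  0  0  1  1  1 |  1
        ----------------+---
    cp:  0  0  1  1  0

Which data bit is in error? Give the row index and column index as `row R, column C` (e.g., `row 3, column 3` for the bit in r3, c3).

row 2, column 3

Recompute each row's even parity and compare to rp:
  r0: data parity 1, sent rp 1 → ok
  r1: data parity 0, sent rp 0 → ok
  r2: data parity 1, sent rp 0 → mismatch
  r3: data parity 1, sent rp 1 → ok
Recompute each column's even parity and compare to cp:
  c0: data parity 0, sent cp 0 → ok
  c1: data parity 0, sent cp 0 → ok
  c2: data parity 1, sent cp 1 → ok
  c3: data parity 0, sent cp 1 → mismatch
  c4: data parity 0, sent cp 0 → ok
Exactly one row (r2) and one column (c3) fail → the flipped bit is at their intersection.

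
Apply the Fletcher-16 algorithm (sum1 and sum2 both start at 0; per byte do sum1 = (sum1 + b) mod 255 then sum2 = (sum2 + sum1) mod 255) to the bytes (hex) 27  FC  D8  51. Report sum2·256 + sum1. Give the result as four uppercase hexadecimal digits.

964E

Running sums (mod 255):
  after byte 0 (27): sum1=39, sum2=39
  after byte 1 (FC): sum1=36, sum2=75
  after byte 2 (D8): sum1=252, sum2=72
  after byte 3 (51): sum1=78, sum2=150
Checksum = sum2·256 + sum1 = 150·256 + 78 = 38478 = 0x964E.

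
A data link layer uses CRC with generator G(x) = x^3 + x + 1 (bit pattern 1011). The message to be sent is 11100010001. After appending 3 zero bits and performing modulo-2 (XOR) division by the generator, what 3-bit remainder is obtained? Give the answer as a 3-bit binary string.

110

Append 3 zeros: 11100010001000. Divide by 1011 (XOR where the leading bit is 1):
  pos 0: 1110 XOR 1011 = 0101
  pos 1: 1010 XOR 1011 = 0001
  pos 4: 1010 XOR 1011 = 0001
  pos 7: 1001 XOR 1011 = 0010
  pos 9: 1000 XOR 1011 = 0011
Remainder (last 3 bits) = 110. This is the CRC / FCS.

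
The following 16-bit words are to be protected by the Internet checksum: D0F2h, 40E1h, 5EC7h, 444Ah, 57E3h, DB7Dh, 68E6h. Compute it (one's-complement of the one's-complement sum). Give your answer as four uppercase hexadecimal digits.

AED2

One's-complement addition (fold any carry out of bit 15 back into bit 0):
  0xD0F2 + 0x40E1 = 0x111D3 → wrap carry → 0x11D4
  0x11D4 + 0x5EC7 = 0x0709B
  0x709B + 0x444A = 0x0B4E5
  0xB4E5 + 0x57E3 = 0x10CC8 → wrap carry → 0x0CC9
  0x0CC9 + 0xDB7D = 0x0E846
  0xE846 + 0x68E6 = 0x1512C → wrap carry → 0x512D
One's-complement sum = 0x512D.
Checksum = ~0x512D & 0xFFFF = 0xAED2.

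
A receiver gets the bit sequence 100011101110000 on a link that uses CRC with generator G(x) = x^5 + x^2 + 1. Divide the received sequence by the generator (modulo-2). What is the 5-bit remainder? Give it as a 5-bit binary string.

00100

Modulo-2 division of 100011101110000 by 100101:
  pos 0: 100011 XOR 100101 = 000110
  pos 3: 110101 XOR 100101 = 010000
  pos 4: 100001 XOR 100101 = 000100
  pos 7: 100100 XOR 100101 = 000001
Remainder = 00100 (nonzero — an error is detected).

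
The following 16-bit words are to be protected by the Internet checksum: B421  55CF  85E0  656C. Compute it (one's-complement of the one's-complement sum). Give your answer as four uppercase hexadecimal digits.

0AC2

One's-complement addition (fold any carry out of bit 15 back into bit 0):
  0xB421 + 0x55CF = 0x109F0 → wrap carry → 0x09F1
  0x09F1 + 0x85E0 = 0x08FD1
  0x8FD1 + 0x656C = 0x0F53D
One's-complement sum = 0xF53D.
Checksum = ~0xF53D & 0xFFFF = 0x0AC2.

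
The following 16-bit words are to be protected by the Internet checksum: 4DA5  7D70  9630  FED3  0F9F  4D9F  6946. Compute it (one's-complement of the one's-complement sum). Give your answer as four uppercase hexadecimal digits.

One's-complement addition (fold any carry out of bit 15 back into bit 0):
  0x4DA5 + 0x7D70 = 0x0CB15
  0xCB15 + 0x9630 = 0x16145 → wrap carry → 0x6146
  0x6146 + 0xFED3 = 0x16019 → wrap carry → 0x601A
  0x601A + 0x0F9F = 0x06FB9
  0x6FB9 + 0x4D9F = 0x0BD58
  0xBD58 + 0x6946 = 0x1269E → wrap carry → 0x269F
One's-complement sum = 0x269F.
Checksum = ~0x269F & 0xFFFF = 0xD960.

D960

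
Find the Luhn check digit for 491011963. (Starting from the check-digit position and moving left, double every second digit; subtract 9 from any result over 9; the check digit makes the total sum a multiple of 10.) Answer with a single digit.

Partial digits right→left: 3 6 9 1 1 0 1 9 4
Double every second digit counting from the check-digit position (so the 1st, 3rd, 5th, ... of the partial from the right).
  doubled (with −9 where >9): 6 9 2 2 8 → sum 27
  kept as-is: 6 1 0 9 → sum 16
Total = 27 + 16 = 43.
Check digit = (10 − (43 mod 10)) mod 10 = 7.

7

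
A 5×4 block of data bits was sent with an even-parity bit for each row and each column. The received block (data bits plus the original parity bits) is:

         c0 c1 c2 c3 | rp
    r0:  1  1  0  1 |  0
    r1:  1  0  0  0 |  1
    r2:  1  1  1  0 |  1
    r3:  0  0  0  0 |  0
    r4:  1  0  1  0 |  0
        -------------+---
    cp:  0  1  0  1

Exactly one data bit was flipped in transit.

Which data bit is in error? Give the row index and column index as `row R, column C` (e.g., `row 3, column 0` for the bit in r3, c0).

row 0, column 1

Recompute each row's even parity and compare to rp:
  r0: data parity 1, sent rp 0 → mismatch
  r1: data parity 1, sent rp 1 → ok
  r2: data parity 1, sent rp 1 → ok
  r3: data parity 0, sent rp 0 → ok
  r4: data parity 0, sent rp 0 → ok
Recompute each column's even parity and compare to cp:
  c0: data parity 0, sent cp 0 → ok
  c1: data parity 0, sent cp 1 → mismatch
  c2: data parity 0, sent cp 0 → ok
  c3: data parity 1, sent cp 1 → ok
Exactly one row (r0) and one column (c1) fail → the flipped bit is at their intersection.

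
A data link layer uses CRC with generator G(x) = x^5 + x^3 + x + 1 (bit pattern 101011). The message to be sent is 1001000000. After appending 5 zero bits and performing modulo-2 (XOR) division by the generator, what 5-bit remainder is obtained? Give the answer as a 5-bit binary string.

11000

Append 5 zeros: 100100000000000. Divide by 101011 (XOR where the leading bit is 1):
  pos 0: 100100 XOR 101011 = 001111
  pos 2: 111100 XOR 101011 = 010111
  pos 3: 101110 XOR 101011 = 000101
  pos 6: 101000 XOR 101011 = 000011
Remainder (last 5 bits) = 11000. This is the CRC / FCS.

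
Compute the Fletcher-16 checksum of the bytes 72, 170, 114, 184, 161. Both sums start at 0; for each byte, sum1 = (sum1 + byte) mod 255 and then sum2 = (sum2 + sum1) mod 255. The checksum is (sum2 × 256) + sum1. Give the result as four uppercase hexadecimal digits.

7EBF

Running sums (mod 255):
  after byte 0 (72): sum1=72, sum2=72
  after byte 1 (170): sum1=242, sum2=59
  after byte 2 (114): sum1=101, sum2=160
  after byte 3 (184): sum1=30, sum2=190
  after byte 4 (161): sum1=191, sum2=126
Checksum = sum2·256 + sum1 = 126·256 + 191 = 32447 = 0x7EBF.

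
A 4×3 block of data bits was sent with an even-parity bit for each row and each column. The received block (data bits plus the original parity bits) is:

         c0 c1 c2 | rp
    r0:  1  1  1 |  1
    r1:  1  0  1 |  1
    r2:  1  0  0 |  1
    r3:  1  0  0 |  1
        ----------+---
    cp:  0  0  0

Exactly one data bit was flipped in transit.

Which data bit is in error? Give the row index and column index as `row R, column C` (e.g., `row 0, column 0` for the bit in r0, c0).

row 1, column 1

Recompute each row's even parity and compare to rp:
  r0: data parity 1, sent rp 1 → ok
  r1: data parity 0, sent rp 1 → mismatch
  r2: data parity 1, sent rp 1 → ok
  r3: data parity 1, sent rp 1 → ok
Recompute each column's even parity and compare to cp:
  c0: data parity 0, sent cp 0 → ok
  c1: data parity 1, sent cp 0 → mismatch
  c2: data parity 0, sent cp 0 → ok
Exactly one row (r1) and one column (c1) fail → the flipped bit is at their intersection.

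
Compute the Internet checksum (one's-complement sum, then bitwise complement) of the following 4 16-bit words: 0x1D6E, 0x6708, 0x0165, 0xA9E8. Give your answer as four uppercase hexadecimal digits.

D03B

One's-complement addition (fold any carry out of bit 15 back into bit 0):
  0x1D6E + 0x6708 = 0x08476
  0x8476 + 0x0165 = 0x085DB
  0x85DB + 0xA9E8 = 0x12FC3 → wrap carry → 0x2FC4
One's-complement sum = 0x2FC4.
Checksum = ~0x2FC4 & 0xFFFF = 0xD03B.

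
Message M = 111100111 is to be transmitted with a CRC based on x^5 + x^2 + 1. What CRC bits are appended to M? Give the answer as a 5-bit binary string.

11111

Append 5 zeros: 11110011100000. Divide by 100101 (XOR where the leading bit is 1):
  pos 0: 111100 XOR 100101 = 011001
  pos 1: 110011 XOR 100101 = 010110
  pos 2: 101101 XOR 100101 = 001000
  pos 4: 100010 XOR 100101 = 000111
  pos 7: 111000 XOR 100101 = 011101
  pos 8: 111010 XOR 100101 = 011111
Remainder (last 5 bits) = 11111. This is the CRC / FCS.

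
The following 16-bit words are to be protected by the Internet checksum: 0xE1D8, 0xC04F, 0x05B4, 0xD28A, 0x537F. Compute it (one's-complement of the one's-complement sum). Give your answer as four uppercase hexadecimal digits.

One's-complement addition (fold any carry out of bit 15 back into bit 0):
  0xE1D8 + 0xC04F = 0x1A227 → wrap carry → 0xA228
  0xA228 + 0x05B4 = 0x0A7DC
  0xA7DC + 0xD28A = 0x17A66 → wrap carry → 0x7A67
  0x7A67 + 0x537F = 0x0CDE6
One's-complement sum = 0xCDE6.
Checksum = ~0xCDE6 & 0xFFFF = 0x3219.

3219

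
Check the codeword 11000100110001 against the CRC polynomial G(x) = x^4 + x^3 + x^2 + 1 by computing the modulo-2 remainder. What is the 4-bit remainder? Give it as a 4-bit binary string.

Modulo-2 division of 11000100110001 by 11101:
  pos 0: 11000 XOR 11101 = 00101
  pos 2: 10110 XOR 11101 = 01011
  pos 3: 10110 XOR 11101 = 01011
  pos 4: 10111 XOR 11101 = 01010
  pos 5: 10101 XOR 11101 = 01000
  pos 6: 10000 XOR 11101 = 01101
  pos 7: 11010 XOR 11101 = 00111
  pos 9: 11101 XOR 11101 = 00000
Remainder = 0000 (zero — the frame passes the CRC check).

0000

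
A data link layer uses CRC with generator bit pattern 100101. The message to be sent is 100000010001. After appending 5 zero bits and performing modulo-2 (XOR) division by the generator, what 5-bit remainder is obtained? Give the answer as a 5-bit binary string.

00100

Append 5 zeros: 10000001000100000. Divide by 100101 (XOR where the leading bit is 1):
  pos 0: 100000 XOR 100101 = 000101
  pos 3: 101010 XOR 100101 = 001111
  pos 5: 111100 XOR 100101 = 011001
  pos 6: 110011 XOR 100101 = 010110
  pos 7: 101100 XOR 100101 = 001001
  pos 9: 100100 XOR 100101 = 000001
Remainder (last 5 bits) = 00100. This is the CRC / FCS.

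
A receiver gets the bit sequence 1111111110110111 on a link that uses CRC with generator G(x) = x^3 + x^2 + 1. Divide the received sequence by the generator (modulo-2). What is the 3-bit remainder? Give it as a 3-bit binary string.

000

Modulo-2 division of 1111111110110111 by 1101:
  pos 0: 1111 XOR 1101 = 0010
  pos 2: 1011 XOR 1101 = 0110
  pos 3: 1101 XOR 1101 = 0000
  pos 7: 1101 XOR 1101 = 0000
  pos 11: 1011 XOR 1101 = 0110
  pos 12: 1101 XOR 1101 = 0000
Remainder = 000 (zero — the frame passes the CRC check).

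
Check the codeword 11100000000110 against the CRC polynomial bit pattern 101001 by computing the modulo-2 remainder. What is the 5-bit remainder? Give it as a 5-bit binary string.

Modulo-2 division of 11100000000110 by 101001:
  pos 0: 111000 XOR 101001 = 010001
  pos 1: 100010 XOR 101001 = 001011
  pos 3: 101100 XOR 101001 = 000101
  pos 6: 101001 XOR 101001 = 000000
Remainder = 00010 (nonzero — an error is detected).

00010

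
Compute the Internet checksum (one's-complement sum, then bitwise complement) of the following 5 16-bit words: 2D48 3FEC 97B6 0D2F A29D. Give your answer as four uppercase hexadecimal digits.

One's-complement addition (fold any carry out of bit 15 back into bit 0):
  0x2D48 + 0x3FEC = 0x06D34
  0x6D34 + 0x97B6 = 0x104EA → wrap carry → 0x04EB
  0x04EB + 0x0D2F = 0x0121A
  0x121A + 0xA29D = 0x0B4B7
One's-complement sum = 0xB4B7.
Checksum = ~0xB4B7 & 0xFFFF = 0x4B48.

4B48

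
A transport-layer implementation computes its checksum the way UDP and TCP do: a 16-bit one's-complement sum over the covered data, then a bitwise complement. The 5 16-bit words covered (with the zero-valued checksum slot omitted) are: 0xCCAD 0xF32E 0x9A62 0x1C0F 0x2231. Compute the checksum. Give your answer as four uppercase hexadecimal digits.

6780

One's-complement addition (fold any carry out of bit 15 back into bit 0):
  0xCCAD + 0xF32E = 0x1BFDB → wrap carry → 0xBFDC
  0xBFDC + 0x9A62 = 0x15A3E → wrap carry → 0x5A3F
  0x5A3F + 0x1C0F = 0x0764E
  0x764E + 0x2231 = 0x0987F
One's-complement sum = 0x987F.
Checksum = ~0x987F & 0xFFFF = 0x6780.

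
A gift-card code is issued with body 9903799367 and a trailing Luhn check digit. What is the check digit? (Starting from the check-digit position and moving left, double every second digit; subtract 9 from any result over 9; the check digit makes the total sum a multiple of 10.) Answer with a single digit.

Partial digits right→left: 7 6 3 9 9 7 3 0 9 9
Double every second digit counting from the check-digit position (so the 1st, 3rd, 5th, ... of the partial from the right).
  doubled (with −9 where >9): 5 6 9 6 9 → sum 35
  kept as-is: 6 9 7 0 9 → sum 31
Total = 35 + 31 = 66.
Check digit = (10 − (66 mod 10)) mod 10 = 4.

4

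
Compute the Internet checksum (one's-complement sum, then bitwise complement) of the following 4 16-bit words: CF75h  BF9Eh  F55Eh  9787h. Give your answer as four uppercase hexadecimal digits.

One's-complement addition (fold any carry out of bit 15 back into bit 0):
  0xCF75 + 0xBF9E = 0x18F13 → wrap carry → 0x8F14
  0x8F14 + 0xF55E = 0x18472 → wrap carry → 0x8473
  0x8473 + 0x9787 = 0x11BFA → wrap carry → 0x1BFB
One's-complement sum = 0x1BFB.
Checksum = ~0x1BFB & 0xFFFF = 0xE404.

E404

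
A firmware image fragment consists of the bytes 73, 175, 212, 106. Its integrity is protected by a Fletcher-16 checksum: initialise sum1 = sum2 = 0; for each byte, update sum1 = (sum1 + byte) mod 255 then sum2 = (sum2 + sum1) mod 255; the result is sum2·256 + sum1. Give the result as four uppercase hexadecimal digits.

Running sums (mod 255):
  after byte 0 (73): sum1=73, sum2=73
  after byte 1 (175): sum1=248, sum2=66
  after byte 2 (212): sum1=205, sum2=16
  after byte 3 (106): sum1=56, sum2=72
Checksum = sum2·256 + sum1 = 72·256 + 56 = 18488 = 0x4838.

4838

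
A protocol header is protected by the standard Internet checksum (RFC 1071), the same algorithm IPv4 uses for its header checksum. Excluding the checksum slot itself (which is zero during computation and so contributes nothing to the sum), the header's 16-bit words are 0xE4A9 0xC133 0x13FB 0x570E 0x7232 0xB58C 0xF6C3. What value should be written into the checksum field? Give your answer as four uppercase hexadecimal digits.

One's-complement addition (fold any carry out of bit 15 back into bit 0):
  0xE4A9 + 0xC133 = 0x1A5DC → wrap carry → 0xA5DD
  0xA5DD + 0x13FB = 0x0B9D8
  0xB9D8 + 0x570E = 0x110E6 → wrap carry → 0x10E7
  0x10E7 + 0x7232 = 0x08319
  0x8319 + 0xB58C = 0x138A5 → wrap carry → 0x38A6
  0x38A6 + 0xF6C3 = 0x12F69 → wrap carry → 0x2F6A
One's-complement sum = 0x2F6A.
Checksum = ~0x2F6A & 0xFFFF = 0xD095.

D095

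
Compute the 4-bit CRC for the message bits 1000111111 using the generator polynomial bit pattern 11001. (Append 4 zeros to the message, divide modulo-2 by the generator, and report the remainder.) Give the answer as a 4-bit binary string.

0111

Append 4 zeros: 10001111110000. Divide by 11001 (XOR where the leading bit is 1):
  pos 0: 10001 XOR 11001 = 01000
  pos 1: 10001 XOR 11001 = 01000
  pos 2: 10001 XOR 11001 = 01000
  pos 3: 10001 XOR 11001 = 01000
  pos 4: 10001 XOR 11001 = 01000
  pos 5: 10001 XOR 11001 = 01000
  pos 6: 10000 XOR 11001 = 01001
  pos 7: 10010 XOR 11001 = 01011
  pos 8: 10110 XOR 11001 = 01111
  pos 9: 11110 XOR 11001 = 00111
Remainder (last 4 bits) = 0111. This is the CRC / FCS.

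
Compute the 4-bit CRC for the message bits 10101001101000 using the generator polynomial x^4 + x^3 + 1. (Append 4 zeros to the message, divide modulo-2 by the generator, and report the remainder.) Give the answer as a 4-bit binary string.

Append 4 zeros: 101010011010000000. Divide by 11001 (XOR where the leading bit is 1):
  pos 0: 10101 XOR 11001 = 01100
  pos 1: 11000 XOR 11001 = 00001
  pos 5: 10110 XOR 11001 = 01111
  pos 6: 11111 XOR 11001 = 00110
  pos 8: 11000 XOR 11001 = 00001
  pos 12: 10000 XOR 11001 = 01001
  pos 13: 10010 XOR 11001 = 01011
Remainder (last 4 bits) = 1011. This is the CRC / FCS.

1011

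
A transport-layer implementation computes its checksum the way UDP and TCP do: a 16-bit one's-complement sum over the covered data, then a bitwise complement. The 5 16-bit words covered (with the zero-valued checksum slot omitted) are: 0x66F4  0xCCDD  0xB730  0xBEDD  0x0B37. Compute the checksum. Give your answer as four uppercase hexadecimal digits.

One's-complement addition (fold any carry out of bit 15 back into bit 0):
  0x66F4 + 0xCCDD = 0x133D1 → wrap carry → 0x33D2
  0x33D2 + 0xB730 = 0x0EB02
  0xEB02 + 0xBEDD = 0x1A9DF → wrap carry → 0xA9E0
  0xA9E0 + 0x0B37 = 0x0B517
One's-complement sum = 0xB517.
Checksum = ~0xB517 & 0xFFFF = 0x4AE8.

4AE8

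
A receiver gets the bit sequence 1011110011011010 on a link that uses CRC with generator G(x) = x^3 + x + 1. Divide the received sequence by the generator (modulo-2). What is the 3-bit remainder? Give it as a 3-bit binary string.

110

Modulo-2 division of 1011110011011010 by 1011:
  pos 0: 1011 XOR 1011 = 0000
  pos 4: 1100 XOR 1011 = 0111
  pos 5: 1111 XOR 1011 = 0100
  pos 6: 1001 XOR 1011 = 0010
  pos 8: 1001 XOR 1011 = 0010
  pos 10: 1010 XOR 1011 = 0001
Remainder = 110 (nonzero — an error is detected).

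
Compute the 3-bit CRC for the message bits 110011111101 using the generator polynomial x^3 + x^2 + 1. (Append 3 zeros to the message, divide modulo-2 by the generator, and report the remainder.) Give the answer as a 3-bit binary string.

Append 3 zeros: 110011111101000. Divide by 1101 (XOR where the leading bit is 1):
  pos 0: 1100 XOR 1101 = 0001
  pos 3: 1111 XOR 1101 = 0010
  pos 5: 1011 XOR 1101 = 0110
  pos 6: 1101 XOR 1101 = 0000
  pos 11: 1000 XOR 1101 = 0101
Remainder (last 3 bits) = 101. This is the CRC / FCS.

101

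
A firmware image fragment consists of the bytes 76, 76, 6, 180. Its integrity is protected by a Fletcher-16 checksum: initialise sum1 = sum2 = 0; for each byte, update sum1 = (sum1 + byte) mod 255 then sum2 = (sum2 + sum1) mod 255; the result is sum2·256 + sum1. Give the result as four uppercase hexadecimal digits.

Running sums (mod 255):
  after byte 0 (76): sum1=76, sum2=76
  after byte 1 (76): sum1=152, sum2=228
  after byte 2 (6): sum1=158, sum2=131
  after byte 3 (180): sum1=83, sum2=214
Checksum = sum2·256 + sum1 = 214·256 + 83 = 54867 = 0xD653.

D653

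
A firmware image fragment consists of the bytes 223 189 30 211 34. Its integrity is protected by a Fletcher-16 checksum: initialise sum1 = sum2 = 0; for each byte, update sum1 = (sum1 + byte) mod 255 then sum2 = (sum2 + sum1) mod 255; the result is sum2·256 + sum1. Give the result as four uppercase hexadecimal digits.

7AB1

Running sums (mod 255):
  after byte 0 (223): sum1=223, sum2=223
  after byte 1 (189): sum1=157, sum2=125
  after byte 2 (30): sum1=187, sum2=57
  after byte 3 (211): sum1=143, sum2=200
  after byte 4 (34): sum1=177, sum2=122
Checksum = sum2·256 + sum1 = 122·256 + 177 = 31409 = 0x7AB1.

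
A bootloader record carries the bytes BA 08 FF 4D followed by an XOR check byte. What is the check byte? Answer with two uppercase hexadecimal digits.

00

XOR the bytes together:
  start with 0xBA
  0xBA ⊕ 0x08 = 0xB2
  0xB2 ⊕ 0xFF = 0x4D
  0x4D ⊕ 0x4D = 0x00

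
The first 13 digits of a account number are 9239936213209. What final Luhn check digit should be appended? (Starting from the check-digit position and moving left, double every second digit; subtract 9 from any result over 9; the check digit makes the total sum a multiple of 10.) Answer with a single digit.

9

Partial digits right→left: 9 0 2 3 1 2 6 3 9 9 3 2 9
Double every second digit counting from the check-digit position (so the 1st, 3rd, 5th, ... of the partial from the right).
  doubled (with −9 where >9): 9 4 2 3 9 6 9 → sum 42
  kept as-is: 0 3 2 3 9 2 → sum 19
Total = 42 + 19 = 61.
Check digit = (10 − (61 mod 10)) mod 10 = 9.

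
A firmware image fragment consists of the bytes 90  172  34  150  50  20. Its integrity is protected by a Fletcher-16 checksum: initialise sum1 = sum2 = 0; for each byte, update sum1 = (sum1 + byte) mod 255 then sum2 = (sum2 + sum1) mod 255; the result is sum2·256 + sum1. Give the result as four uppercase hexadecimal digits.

Running sums (mod 255):
  after byte 0 (90): sum1=90, sum2=90
  after byte 1 (172): sum1=7, sum2=97
  after byte 2 (34): sum1=41, sum2=138
  after byte 3 (150): sum1=191, sum2=74
  after byte 4 (50): sum1=241, sum2=60
  after byte 5 (20): sum1=6, sum2=66
Checksum = sum2·256 + sum1 = 66·256 + 6 = 16902 = 0x4206.

4206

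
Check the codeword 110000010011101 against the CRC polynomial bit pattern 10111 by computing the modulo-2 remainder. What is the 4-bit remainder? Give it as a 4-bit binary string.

0001

Modulo-2 division of 110000010011101 by 10111:
  pos 0: 11000 XOR 10111 = 01111
  pos 1: 11110 XOR 10111 = 01001
  pos 2: 10010 XOR 10111 = 00101
  pos 4: 10110 XOR 10111 = 00001
  pos 8: 10111 XOR 10111 = 00000
Remainder = 0001 (nonzero — an error is detected).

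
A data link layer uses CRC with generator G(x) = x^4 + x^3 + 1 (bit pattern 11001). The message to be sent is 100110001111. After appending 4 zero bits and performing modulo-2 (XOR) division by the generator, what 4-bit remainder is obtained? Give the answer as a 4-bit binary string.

Append 4 zeros: 1001100011110000. Divide by 11001 (XOR where the leading bit is 1):
  pos 0: 10011 XOR 11001 = 01010
  pos 1: 10100 XOR 11001 = 01101
  pos 2: 11010 XOR 11001 = 00011
  pos 5: 11011 XOR 11001 = 00010
  pos 8: 10110 XOR 11001 = 01111
  pos 9: 11110 XOR 11001 = 00111
  pos 11: 11100 XOR 11001 = 00101
Remainder (last 4 bits) = 0101. This is the CRC / FCS.

0101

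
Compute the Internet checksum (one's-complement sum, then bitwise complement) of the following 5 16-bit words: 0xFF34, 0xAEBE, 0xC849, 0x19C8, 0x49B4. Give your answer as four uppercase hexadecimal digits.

One's-complement addition (fold any carry out of bit 15 back into bit 0):
  0xFF34 + 0xAEBE = 0x1ADF2 → wrap carry → 0xADF3
  0xADF3 + 0xC849 = 0x1763C → wrap carry → 0x763D
  0x763D + 0x19C8 = 0x09005
  0x9005 + 0x49B4 = 0x0D9B9
One's-complement sum = 0xD9B9.
Checksum = ~0xD9B9 & 0xFFFF = 0x2646.

2646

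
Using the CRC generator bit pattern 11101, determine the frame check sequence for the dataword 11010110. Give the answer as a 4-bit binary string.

Append 4 zeros: 110101100000. Divide by 11101 (XOR where the leading bit is 1):
  pos 0: 11010 XOR 11101 = 00111
  pos 2: 11111 XOR 11101 = 00010
  pos 5: 10000 XOR 11101 = 01101
  pos 6: 11010 XOR 11101 = 00111
Remainder (last 4 bits) = 1110. This is the CRC / FCS.

1110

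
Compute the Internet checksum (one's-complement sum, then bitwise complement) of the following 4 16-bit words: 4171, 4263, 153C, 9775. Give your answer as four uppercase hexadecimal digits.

CF79

One's-complement addition (fold any carry out of bit 15 back into bit 0):
  0x4171 + 0x4263 = 0x083D4
  0x83D4 + 0x153C = 0x09910
  0x9910 + 0x9775 = 0x13085 → wrap carry → 0x3086
One's-complement sum = 0x3086.
Checksum = ~0x3086 & 0xFFFF = 0xCF79.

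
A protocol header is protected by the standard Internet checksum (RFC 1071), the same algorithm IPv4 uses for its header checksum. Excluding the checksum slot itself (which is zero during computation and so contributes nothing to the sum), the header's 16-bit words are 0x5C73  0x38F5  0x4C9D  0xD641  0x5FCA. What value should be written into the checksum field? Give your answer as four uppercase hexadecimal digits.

E7ED

One's-complement addition (fold any carry out of bit 15 back into bit 0):
  0x5C73 + 0x38F5 = 0x09568
  0x9568 + 0x4C9D = 0x0E205
  0xE205 + 0xD641 = 0x1B846 → wrap carry → 0xB847
  0xB847 + 0x5FCA = 0x11811 → wrap carry → 0x1812
One's-complement sum = 0x1812.
Checksum = ~0x1812 & 0xFFFF = 0xE7ED.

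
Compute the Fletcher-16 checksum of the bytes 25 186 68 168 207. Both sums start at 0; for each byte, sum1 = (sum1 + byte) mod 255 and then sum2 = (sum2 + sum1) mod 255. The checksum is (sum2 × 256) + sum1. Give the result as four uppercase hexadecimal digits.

5690

Running sums (mod 255):
  after byte 0 (25): sum1=25, sum2=25
  after byte 1 (186): sum1=211, sum2=236
  after byte 2 (68): sum1=24, sum2=5
  after byte 3 (168): sum1=192, sum2=197
  after byte 4 (207): sum1=144, sum2=86
Checksum = sum2·256 + sum1 = 86·256 + 144 = 22160 = 0x5690.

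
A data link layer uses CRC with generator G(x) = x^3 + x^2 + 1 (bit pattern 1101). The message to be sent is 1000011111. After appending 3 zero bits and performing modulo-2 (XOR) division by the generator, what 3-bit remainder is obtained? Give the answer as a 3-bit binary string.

Append 3 zeros: 1000011111000. Divide by 1101 (XOR where the leading bit is 1):
  pos 0: 1000 XOR 1101 = 0101
  pos 1: 1010 XOR 1101 = 0111
  pos 2: 1111 XOR 1101 = 0010
  pos 4: 1011 XOR 1101 = 0110
  pos 5: 1101 XOR 1101 = 0000
  pos 9: 1000 XOR 1101 = 0101
Remainder (last 3 bits) = 101. This is the CRC / FCS.

101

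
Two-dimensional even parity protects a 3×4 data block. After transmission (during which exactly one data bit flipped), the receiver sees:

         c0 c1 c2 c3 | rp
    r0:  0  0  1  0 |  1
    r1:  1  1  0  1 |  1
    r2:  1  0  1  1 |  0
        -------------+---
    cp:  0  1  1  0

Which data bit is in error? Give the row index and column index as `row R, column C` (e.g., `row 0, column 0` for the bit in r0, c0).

Recompute each row's even parity and compare to rp:
  r0: data parity 1, sent rp 1 → ok
  r1: data parity 1, sent rp 1 → ok
  r2: data parity 1, sent rp 0 → mismatch
Recompute each column's even parity and compare to cp:
  c0: data parity 0, sent cp 0 → ok
  c1: data parity 1, sent cp 1 → ok
  c2: data parity 0, sent cp 1 → mismatch
  c3: data parity 0, sent cp 0 → ok
Exactly one row (r2) and one column (c2) fail → the flipped bit is at their intersection.

row 2, column 2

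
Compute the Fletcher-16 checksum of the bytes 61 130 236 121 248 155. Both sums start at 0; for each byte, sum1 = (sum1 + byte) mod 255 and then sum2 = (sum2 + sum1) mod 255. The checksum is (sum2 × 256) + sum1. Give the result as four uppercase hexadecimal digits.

Running sums (mod 255):
  after byte 0 (61): sum1=61, sum2=61
  after byte 1 (130): sum1=191, sum2=252
  after byte 2 (236): sum1=172, sum2=169
  after byte 3 (121): sum1=38, sum2=207
  after byte 4 (248): sum1=31, sum2=238
  after byte 5 (155): sum1=186, sum2=169
Checksum = sum2·256 + sum1 = 169·256 + 186 = 43450 = 0xA9BA.

A9BA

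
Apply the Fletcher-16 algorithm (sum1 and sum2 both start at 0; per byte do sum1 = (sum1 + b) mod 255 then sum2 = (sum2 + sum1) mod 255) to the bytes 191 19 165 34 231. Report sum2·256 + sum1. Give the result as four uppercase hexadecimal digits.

Running sums (mod 255):
  after byte 0 (191): sum1=191, sum2=191
  after byte 1 (19): sum1=210, sum2=146
  after byte 2 (165): sum1=120, sum2=11
  after byte 3 (34): sum1=154, sum2=165
  after byte 4 (231): sum1=130, sum2=40
Checksum = sum2·256 + sum1 = 40·256 + 130 = 10370 = 0x2882.

2882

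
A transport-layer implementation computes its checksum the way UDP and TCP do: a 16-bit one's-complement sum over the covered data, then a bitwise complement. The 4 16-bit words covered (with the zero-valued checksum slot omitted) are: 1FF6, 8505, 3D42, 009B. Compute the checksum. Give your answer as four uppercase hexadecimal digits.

1D27

One's-complement addition (fold any carry out of bit 15 back into bit 0):
  0x1FF6 + 0x8505 = 0x0A4FB
  0xA4FB + 0x3D42 = 0x0E23D
  0xE23D + 0x009B = 0x0E2D8
One's-complement sum = 0xE2D8.
Checksum = ~0xE2D8 & 0xFFFF = 0x1D27.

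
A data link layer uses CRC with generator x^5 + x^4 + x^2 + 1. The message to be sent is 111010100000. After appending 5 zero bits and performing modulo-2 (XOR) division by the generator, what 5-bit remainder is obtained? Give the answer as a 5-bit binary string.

00010

Append 5 zeros: 11101010000000000. Divide by 110101 (XOR where the leading bit is 1):
  pos 0: 111010 XOR 110101 = 001111
  pos 2: 111110 XOR 110101 = 001011
  pos 4: 101100 XOR 110101 = 011001
  pos 5: 110010 XOR 110101 = 000111
  pos 8: 111000 XOR 110101 = 001101
  pos 10: 110100 XOR 110101 = 000001
Remainder (last 5 bits) = 00010. This is the CRC / FCS.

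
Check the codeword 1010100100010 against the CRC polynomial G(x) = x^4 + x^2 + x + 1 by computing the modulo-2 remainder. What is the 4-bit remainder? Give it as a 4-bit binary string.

Modulo-2 division of 1010100100010 by 10111:
  pos 0: 10101 XOR 10111 = 00010
  pos 3: 10001 XOR 10111 = 00110
  pos 5: 11000 XOR 10111 = 01111
  pos 6: 11110 XOR 10111 = 01001
  pos 7: 10011 XOR 10111 = 00100
Remainder = 1000 (nonzero — an error is detected).

1000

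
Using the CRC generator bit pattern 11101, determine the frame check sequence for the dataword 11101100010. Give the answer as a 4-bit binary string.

Append 4 zeros: 111011000100000. Divide by 11101 (XOR where the leading bit is 1):
  pos 0: 11101 XOR 11101 = 00000
  pos 5: 10001 XOR 11101 = 01100
  pos 6: 11000 XOR 11101 = 00101
  pos 8: 10100 XOR 11101 = 01001
  pos 9: 10010 XOR 11101 = 01111
  pos 10: 11110 XOR 11101 = 00011
Remainder (last 4 bits) = 0011. This is the CRC / FCS.

0011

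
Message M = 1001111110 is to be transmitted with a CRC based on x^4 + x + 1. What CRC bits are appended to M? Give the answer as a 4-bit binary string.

Append 4 zeros: 10011111100000. Divide by 10011 (XOR where the leading bit is 1):
  pos 0: 10011 XOR 10011 = 00000
  pos 5: 11110 XOR 10011 = 01101
  pos 6: 11010 XOR 10011 = 01001
  pos 7: 10010 XOR 10011 = 00001
Remainder (last 4 bits) = 0100. This is the CRC / FCS.

0100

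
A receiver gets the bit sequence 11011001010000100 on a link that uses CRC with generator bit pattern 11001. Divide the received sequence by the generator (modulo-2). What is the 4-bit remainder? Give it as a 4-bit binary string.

Modulo-2 division of 11011001010000100 by 11001:
  pos 0: 11011 XOR 11001 = 00010
  pos 3: 10001 XOR 11001 = 01000
  pos 4: 10000 XOR 11001 = 01001
  pos 5: 10011 XOR 11001 = 01010
  pos 6: 10100 XOR 11001 = 01101
  pos 7: 11010 XOR 11001 = 00011
  pos 10: 11001 XOR 11001 = 00000
Remainder = 0000 (zero — the frame passes the CRC check).

0000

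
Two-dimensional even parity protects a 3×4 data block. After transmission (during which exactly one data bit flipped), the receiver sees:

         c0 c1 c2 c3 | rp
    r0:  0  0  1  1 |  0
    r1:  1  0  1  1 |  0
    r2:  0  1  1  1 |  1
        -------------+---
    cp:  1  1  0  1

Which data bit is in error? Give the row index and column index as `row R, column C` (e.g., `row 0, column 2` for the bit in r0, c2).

row 1, column 2

Recompute each row's even parity and compare to rp:
  r0: data parity 0, sent rp 0 → ok
  r1: data parity 1, sent rp 0 → mismatch
  r2: data parity 1, sent rp 1 → ok
Recompute each column's even parity and compare to cp:
  c0: data parity 1, sent cp 1 → ok
  c1: data parity 1, sent cp 1 → ok
  c2: data parity 1, sent cp 0 → mismatch
  c3: data parity 1, sent cp 1 → ok
Exactly one row (r1) and one column (c2) fail → the flipped bit is at their intersection.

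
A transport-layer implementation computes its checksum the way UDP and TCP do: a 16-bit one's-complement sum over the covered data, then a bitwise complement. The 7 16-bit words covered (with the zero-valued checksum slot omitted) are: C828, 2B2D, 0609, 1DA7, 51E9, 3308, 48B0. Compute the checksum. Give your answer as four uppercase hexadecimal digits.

One's-complement addition (fold any carry out of bit 15 back into bit 0):
  0xC828 + 0x2B2D = 0x0F355
  0xF355 + 0x0609 = 0x0F95E
  0xF95E + 0x1DA7 = 0x11705 → wrap carry → 0x1706
  0x1706 + 0x51E9 = 0x068EF
  0x68EF + 0x3308 = 0x09BF7
  0x9BF7 + 0x48B0 = 0x0E4A7
One's-complement sum = 0xE4A7.
Checksum = ~0xE4A7 & 0xFFFF = 0x1B58.

1B58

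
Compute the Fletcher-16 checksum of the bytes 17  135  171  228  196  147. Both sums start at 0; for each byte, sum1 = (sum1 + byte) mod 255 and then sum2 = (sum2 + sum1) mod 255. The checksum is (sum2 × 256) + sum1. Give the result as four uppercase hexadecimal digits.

8681

Running sums (mod 255):
  after byte 0 (17): sum1=17, sum2=17
  after byte 1 (135): sum1=152, sum2=169
  after byte 2 (171): sum1=68, sum2=237
  after byte 3 (228): sum1=41, sum2=23
  after byte 4 (196): sum1=237, sum2=5
  after byte 5 (147): sum1=129, sum2=134
Checksum = sum2·256 + sum1 = 134·256 + 129 = 34433 = 0x8681.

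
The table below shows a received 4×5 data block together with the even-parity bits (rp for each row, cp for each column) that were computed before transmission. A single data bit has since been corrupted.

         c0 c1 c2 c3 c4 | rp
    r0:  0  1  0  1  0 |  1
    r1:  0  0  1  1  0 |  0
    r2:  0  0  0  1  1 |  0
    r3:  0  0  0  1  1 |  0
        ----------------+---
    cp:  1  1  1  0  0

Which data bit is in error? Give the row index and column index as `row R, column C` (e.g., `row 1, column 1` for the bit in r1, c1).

row 0, column 0

Recompute each row's even parity and compare to rp:
  r0: data parity 0, sent rp 1 → mismatch
  r1: data parity 0, sent rp 0 → ok
  r2: data parity 0, sent rp 0 → ok
  r3: data parity 0, sent rp 0 → ok
Recompute each column's even parity and compare to cp:
  c0: data parity 0, sent cp 1 → mismatch
  c1: data parity 1, sent cp 1 → ok
  c2: data parity 1, sent cp 1 → ok
  c3: data parity 0, sent cp 0 → ok
  c4: data parity 0, sent cp 0 → ok
Exactly one row (r0) and one column (c0) fail → the flipped bit is at their intersection.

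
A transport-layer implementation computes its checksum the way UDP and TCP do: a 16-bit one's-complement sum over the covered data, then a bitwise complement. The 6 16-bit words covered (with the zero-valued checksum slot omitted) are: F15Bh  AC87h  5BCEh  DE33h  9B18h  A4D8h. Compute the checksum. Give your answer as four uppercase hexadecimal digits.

One's-complement addition (fold any carry out of bit 15 back into bit 0):
  0xF15B + 0xAC87 = 0x19DE2 → wrap carry → 0x9DE3
  0x9DE3 + 0x5BCE = 0x0F9B1
  0xF9B1 + 0xDE33 = 0x1D7E4 → wrap carry → 0xD7E5
  0xD7E5 + 0x9B18 = 0x172FD → wrap carry → 0x72FE
  0x72FE + 0xA4D8 = 0x117D6 → wrap carry → 0x17D7
One's-complement sum = 0x17D7.
Checksum = ~0x17D7 & 0xFFFF = 0xE828.

E828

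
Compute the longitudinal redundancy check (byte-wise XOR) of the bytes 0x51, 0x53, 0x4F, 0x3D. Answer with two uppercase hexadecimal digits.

XOR the bytes together:
  start with 0x51
  0x51 ⊕ 0x53 = 0x02
  0x02 ⊕ 0x4F = 0x4D
  0x4D ⊕ 0x3D = 0x70

70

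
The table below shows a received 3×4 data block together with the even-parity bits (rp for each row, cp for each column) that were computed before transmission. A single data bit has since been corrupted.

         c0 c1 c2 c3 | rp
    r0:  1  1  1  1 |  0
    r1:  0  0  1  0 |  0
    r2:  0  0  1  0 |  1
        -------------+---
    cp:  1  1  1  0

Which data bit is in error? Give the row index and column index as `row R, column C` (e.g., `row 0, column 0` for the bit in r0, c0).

Recompute each row's even parity and compare to rp:
  r0: data parity 0, sent rp 0 → ok
  r1: data parity 1, sent rp 0 → mismatch
  r2: data parity 1, sent rp 1 → ok
Recompute each column's even parity and compare to cp:
  c0: data parity 1, sent cp 1 → ok
  c1: data parity 1, sent cp 1 → ok
  c2: data parity 1, sent cp 1 → ok
  c3: data parity 1, sent cp 0 → mismatch
Exactly one row (r1) and one column (c3) fail → the flipped bit is at their intersection.

row 1, column 3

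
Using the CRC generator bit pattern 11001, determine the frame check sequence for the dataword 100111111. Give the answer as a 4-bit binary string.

Append 4 zeros: 1001111110000. Divide by 11001 (XOR where the leading bit is 1):
  pos 0: 10011 XOR 11001 = 01010
  pos 1: 10101 XOR 11001 = 01100
  pos 2: 11001 XOR 11001 = 00000
  pos 7: 11000 XOR 11001 = 00001
Remainder (last 4 bits) = 0010. This is the CRC / FCS.

0010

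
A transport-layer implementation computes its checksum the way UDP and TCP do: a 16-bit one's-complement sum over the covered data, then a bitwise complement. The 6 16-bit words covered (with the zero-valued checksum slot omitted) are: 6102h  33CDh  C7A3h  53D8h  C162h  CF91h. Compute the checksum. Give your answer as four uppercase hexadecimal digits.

One's-complement addition (fold any carry out of bit 15 back into bit 0):
  0x6102 + 0x33CD = 0x094CF
  0x94CF + 0xC7A3 = 0x15C72 → wrap carry → 0x5C73
  0x5C73 + 0x53D8 = 0x0B04B
  0xB04B + 0xC162 = 0x171AD → wrap carry → 0x71AE
  0x71AE + 0xCF91 = 0x1413F → wrap carry → 0x4140
One's-complement sum = 0x4140.
Checksum = ~0x4140 & 0xFFFF = 0xBEBF.

BEBF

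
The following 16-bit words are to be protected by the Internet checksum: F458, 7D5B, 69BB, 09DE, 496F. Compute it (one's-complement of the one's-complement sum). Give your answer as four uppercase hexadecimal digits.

D142

One's-complement addition (fold any carry out of bit 15 back into bit 0):
  0xF458 + 0x7D5B = 0x171B3 → wrap carry → 0x71B4
  0x71B4 + 0x69BB = 0x0DB6F
  0xDB6F + 0x09DE = 0x0E54D
  0xE54D + 0x496F = 0x12EBC → wrap carry → 0x2EBD
One's-complement sum = 0x2EBD.
Checksum = ~0x2EBD & 0xFFFF = 0xD142.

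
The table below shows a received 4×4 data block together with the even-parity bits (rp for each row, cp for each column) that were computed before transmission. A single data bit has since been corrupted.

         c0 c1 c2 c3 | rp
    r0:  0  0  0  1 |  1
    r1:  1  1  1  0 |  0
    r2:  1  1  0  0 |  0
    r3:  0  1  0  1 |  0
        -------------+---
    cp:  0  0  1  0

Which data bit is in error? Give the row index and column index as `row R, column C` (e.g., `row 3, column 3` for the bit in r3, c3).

row 1, column 1

Recompute each row's even parity and compare to rp:
  r0: data parity 1, sent rp 1 → ok
  r1: data parity 1, sent rp 0 → mismatch
  r2: data parity 0, sent rp 0 → ok
  r3: data parity 0, sent rp 0 → ok
Recompute each column's even parity and compare to cp:
  c0: data parity 0, sent cp 0 → ok
  c1: data parity 1, sent cp 0 → mismatch
  c2: data parity 1, sent cp 1 → ok
  c3: data parity 0, sent cp 0 → ok
Exactly one row (r1) and one column (c1) fail → the flipped bit is at their intersection.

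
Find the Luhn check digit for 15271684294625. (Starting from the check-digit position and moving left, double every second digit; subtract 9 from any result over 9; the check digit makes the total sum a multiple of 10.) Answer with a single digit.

Partial digits right→left: 5 2 6 4 9 2 4 8 6 1 7 2 5 1
Double every second digit counting from the check-digit position (so the 1st, 3rd, 5th, ... of the partial from the right).
  doubled (with −9 where >9): 1 3 9 8 3 5 1 → sum 30
  kept as-is: 2 4 2 8 1 2 1 → sum 20
Total = 30 + 20 = 50.
Check digit = (10 − (50 mod 10)) mod 10 = 0.

0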